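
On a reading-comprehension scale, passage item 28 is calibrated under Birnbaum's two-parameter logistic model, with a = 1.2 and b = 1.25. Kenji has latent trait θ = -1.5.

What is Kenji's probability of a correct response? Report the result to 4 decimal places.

0.0356

P(θ) = 1 / (1 + exp(−a(θ − b)))
Exponent: 1.2 × (-1.5 − 1.25) = -3.3000
1/(1 + e^{3.3000}) = 0.0356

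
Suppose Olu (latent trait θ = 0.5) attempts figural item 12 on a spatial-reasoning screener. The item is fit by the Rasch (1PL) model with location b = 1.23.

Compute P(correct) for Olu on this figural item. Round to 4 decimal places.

0.3252

P(θ) = 1 / (1 + exp(−(θ − b)))
Exponent: (0.5 − 1.23) = -0.7300
1/(1 + e^{0.7300}) = 0.3252
P = 0.3252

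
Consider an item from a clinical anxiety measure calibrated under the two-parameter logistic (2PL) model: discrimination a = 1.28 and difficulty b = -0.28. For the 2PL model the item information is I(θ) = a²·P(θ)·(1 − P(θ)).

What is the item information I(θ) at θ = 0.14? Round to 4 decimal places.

P = 1/(1+e^{-0.5376}) = 0.6313
P(1−P) = 0.6313 × 0.3687 = 0.2328
I = a² × P(1−P) = 1.28² × 0.2328 = 0.38137

0.3814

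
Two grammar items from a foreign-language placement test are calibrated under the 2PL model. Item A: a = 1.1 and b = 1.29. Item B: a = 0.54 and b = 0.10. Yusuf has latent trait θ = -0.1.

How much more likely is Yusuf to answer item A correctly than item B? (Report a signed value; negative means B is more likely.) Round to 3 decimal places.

P(θ) = 1 / (1 + exp(−a(θ − b)))
P_A = 0.1781
P_B = 0.4730
P_A − P_B = -0.2949

-0.295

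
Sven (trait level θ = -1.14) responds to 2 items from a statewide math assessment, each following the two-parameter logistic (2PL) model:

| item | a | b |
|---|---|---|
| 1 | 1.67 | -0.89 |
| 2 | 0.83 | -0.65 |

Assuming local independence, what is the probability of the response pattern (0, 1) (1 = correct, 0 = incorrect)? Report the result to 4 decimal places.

P(θ) = 1 / (1 + exp(−a(θ − b)))
P_1 = 1/(1+e^{0.4175}) = 0.3971
P_2 = 1/(1+e^{0.4067}) = 0.3997
L = (1−P_1) × P_2 = 0.6029 × 0.3997 = 0.24098

0.2410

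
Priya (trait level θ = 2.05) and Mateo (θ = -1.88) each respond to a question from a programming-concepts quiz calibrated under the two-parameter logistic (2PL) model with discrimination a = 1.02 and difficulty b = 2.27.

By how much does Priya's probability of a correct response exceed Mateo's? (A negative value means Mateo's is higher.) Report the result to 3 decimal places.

P(θ) = 1 / (1 + exp(−a(θ − b)))
P(Priya) = 0.4441  [exponent -0.2244]
P(Mateo) = 0.0143  [exponent -4.2330]
Difference = 0.4441 − 0.0143 = 0.4298

0.430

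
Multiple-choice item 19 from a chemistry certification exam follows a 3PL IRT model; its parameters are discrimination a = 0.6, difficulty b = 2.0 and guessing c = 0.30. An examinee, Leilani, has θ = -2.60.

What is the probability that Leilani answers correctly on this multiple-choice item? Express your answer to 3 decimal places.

0.342

P(θ) = c + (1 − c) · 1 / (1 + exp(−a(θ − b)))
Exponent: 0.6 × (-2.60 − 2.0) = -2.7600
1/(1 + e^{2.7600}) = 0.0595
P = 0.30 + 0.70 × 0.0595 = 0.3417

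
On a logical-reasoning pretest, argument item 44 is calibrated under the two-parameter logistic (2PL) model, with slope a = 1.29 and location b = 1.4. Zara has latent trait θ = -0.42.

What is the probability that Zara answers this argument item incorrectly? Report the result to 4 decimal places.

P(θ) = 1 / (1 + exp(−a(θ − b)))
Exponent: 1.29 × (-0.42 − 1.4) = -2.3478
1/(1 + e^{2.3478}) = 0.0872
P(incorrect) = 1 − 0.0872 = 0.9128

0.9128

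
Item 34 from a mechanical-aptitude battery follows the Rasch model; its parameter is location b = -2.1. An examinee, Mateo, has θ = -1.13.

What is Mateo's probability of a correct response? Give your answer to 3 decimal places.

0.725

P(θ) = 1 / (1 + exp(−(θ − b)))
Exponent: (-1.13 − (-2.1)) = 0.9700
1/(1 + e^{-0.9700}) = 0.7251
P = 0.7251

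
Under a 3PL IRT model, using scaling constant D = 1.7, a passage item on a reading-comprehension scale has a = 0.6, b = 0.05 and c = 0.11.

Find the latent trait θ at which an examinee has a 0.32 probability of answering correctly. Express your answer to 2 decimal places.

P(θ) = c + (1 − c) · 1 / (1 + exp(−D·a(θ − b)))
Remove guessing floor: (0.32 − 0.11)/(1 − 0.11) = 0.2360
logit = ln(0.2360/0.7640) = -1.1750
θ = b + logit/(1.7·a) = 0.05 + (-1.1750)/1.0200 = -1.1019

-1.10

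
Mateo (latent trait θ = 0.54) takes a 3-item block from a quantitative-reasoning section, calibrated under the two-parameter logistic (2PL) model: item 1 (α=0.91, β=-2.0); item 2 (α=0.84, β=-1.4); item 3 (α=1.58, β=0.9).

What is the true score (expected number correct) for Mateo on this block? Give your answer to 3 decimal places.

2.107

P(θ) = 1 / (1 + exp(−α(θ − β)))
P_1 = 1/(1+e^{-2.3114}) = 0.9098
P_2 = 1/(1+e^{-1.6296}) = 0.8361
P_3 = 1/(1+e^{0.5688}) = 0.3615
E[score] = 0.9098 + 0.8361 + 0.3615 = 2.1074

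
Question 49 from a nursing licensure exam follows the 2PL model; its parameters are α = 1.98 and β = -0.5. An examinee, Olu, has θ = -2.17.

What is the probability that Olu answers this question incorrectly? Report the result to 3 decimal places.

0.965

P(θ) = 1 / (1 + exp(−α(θ − β)))
Exponent: 1.98 × (-2.17 − (-0.5)) = -3.3066
1/(1 + e^{3.3066}) = 0.0353
P(incorrect) = 1 − 0.0353 = 0.9647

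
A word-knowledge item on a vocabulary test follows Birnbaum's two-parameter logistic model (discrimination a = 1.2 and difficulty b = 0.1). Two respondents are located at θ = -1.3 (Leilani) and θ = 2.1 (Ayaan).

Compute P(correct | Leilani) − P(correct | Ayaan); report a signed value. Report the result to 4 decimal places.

-0.7597

P(θ) = 1 / (1 + exp(−a(θ − b)))
P(Leilani) = 0.1571  [exponent -1.6800]
P(Ayaan) = 0.9168  [exponent 2.4000]
Difference = 0.1571 − 0.9168 = -0.7597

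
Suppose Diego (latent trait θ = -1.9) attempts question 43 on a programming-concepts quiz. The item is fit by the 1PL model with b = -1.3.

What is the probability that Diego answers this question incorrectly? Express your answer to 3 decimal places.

P(θ) = 1 / (1 + exp(−(θ − b)))
Exponent: (-1.9 − (-1.3)) = -0.6000
1/(1 + e^{0.6000}) = 0.3543
P = 0.3543
P(incorrect) = 1 − 0.3543 = 0.6457

0.646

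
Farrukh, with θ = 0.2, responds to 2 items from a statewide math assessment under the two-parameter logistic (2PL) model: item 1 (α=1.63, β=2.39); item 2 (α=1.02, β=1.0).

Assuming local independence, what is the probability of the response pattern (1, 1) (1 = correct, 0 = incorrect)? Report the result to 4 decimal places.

P(θ) = 1 / (1 + exp(−α(θ − β)))
P_1 = 1/(1+e^{3.5697}) = 0.0274
P_2 = 1/(1+e^{0.8160}) = 0.3066
L = P_1 × P_2 = 0.0274 × 0.3066 = 0.00840

0.0084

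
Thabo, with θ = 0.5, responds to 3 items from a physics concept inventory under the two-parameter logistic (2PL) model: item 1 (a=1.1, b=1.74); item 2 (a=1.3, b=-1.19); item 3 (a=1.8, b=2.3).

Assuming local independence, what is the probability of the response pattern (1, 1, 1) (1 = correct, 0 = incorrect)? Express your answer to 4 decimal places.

P(θ) = 1 / (1 + exp(−a(θ − b)))
P_1 = 1/(1+e^{1.3640}) = 0.2036
P_2 = 1/(1+e^{-2.1970}) = 0.9000
P_3 = 1/(1+e^{3.2400}) = 0.0377
L = P_1 × P_2 × P_3 = 0.2036 × 0.9000 × 0.0377 = 0.00691

0.0069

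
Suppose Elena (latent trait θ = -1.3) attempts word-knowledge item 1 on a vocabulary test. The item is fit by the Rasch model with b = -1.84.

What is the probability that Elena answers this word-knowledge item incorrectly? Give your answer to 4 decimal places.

P(θ) = 1 / (1 + exp(−(θ − b)))
Exponent: (-1.3 − (-1.84)) = 0.5400
1/(1 + e^{-0.5400}) = 0.6318
P = 0.6318
P(incorrect) = 1 − 0.6318 = 0.3682

0.3682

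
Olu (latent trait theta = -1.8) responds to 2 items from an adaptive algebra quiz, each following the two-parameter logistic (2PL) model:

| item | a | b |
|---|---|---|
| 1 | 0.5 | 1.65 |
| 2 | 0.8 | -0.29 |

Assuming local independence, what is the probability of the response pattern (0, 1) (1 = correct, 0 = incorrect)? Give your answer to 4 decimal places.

P(theta) = 1 / (1 + exp(−a(theta − b)))
P_1 = 1/(1+e^{1.7250}) = 0.1512
P_2 = 1/(1+e^{1.2080}) = 0.2301
L = (1−P_1) × P_2 = 0.8488 × 0.2301 = 0.19526

0.1953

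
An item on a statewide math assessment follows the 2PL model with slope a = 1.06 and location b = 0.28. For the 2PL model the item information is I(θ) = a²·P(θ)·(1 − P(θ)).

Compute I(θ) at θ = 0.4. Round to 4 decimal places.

0.2798

P = 1/(1+e^{-0.1272}) = 0.5318
P(1−P) = 0.5318 × 0.4682 = 0.2490
I = a² × P(1−P) = 1.06² × 0.2490 = 0.27977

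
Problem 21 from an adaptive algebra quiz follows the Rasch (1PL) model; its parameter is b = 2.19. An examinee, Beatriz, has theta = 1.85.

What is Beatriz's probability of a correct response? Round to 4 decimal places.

0.4158

P(theta) = 1 / (1 + exp(−(theta − b)))
Exponent: (1.85 − 2.19) = -0.3400
1/(1 + e^{0.3400}) = 0.4158
P = 0.4158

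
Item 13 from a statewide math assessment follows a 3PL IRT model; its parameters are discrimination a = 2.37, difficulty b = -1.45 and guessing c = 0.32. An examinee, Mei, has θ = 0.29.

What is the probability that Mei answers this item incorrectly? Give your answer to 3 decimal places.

0.011

P(θ) = c + (1 − c) · 1 / (1 + exp(−a(θ − b)))
Exponent: 2.37 × (0.29 − (-1.45)) = 4.1238
1/(1 + e^{-4.1238}) = 0.9841
P = 0.32 + 0.68 × 0.9841 = 0.9892
P(incorrect) = 1 − 0.9892 = 0.0108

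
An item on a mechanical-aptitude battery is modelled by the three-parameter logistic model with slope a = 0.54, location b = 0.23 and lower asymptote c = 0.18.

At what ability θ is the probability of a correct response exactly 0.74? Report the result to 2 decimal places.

1.65

P(θ) = c + (1 − c) · 1 / (1 + exp(−a(θ − b)))
Remove guessing floor: (0.74 − 0.18)/(1 − 0.18) = 0.6829
logit = ln(0.6829/0.3171) = 0.7673
θ = b + logit/(a) = 0.23 + 0.7673/0.5400 = 1.6508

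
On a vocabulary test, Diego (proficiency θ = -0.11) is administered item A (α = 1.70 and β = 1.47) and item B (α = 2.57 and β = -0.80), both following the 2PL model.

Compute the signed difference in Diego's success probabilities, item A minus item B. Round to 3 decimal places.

P(θ) = 1 / (1 + exp(−α(θ − β)))
P_A = 0.0638
P_B = 0.8549
P_A − P_B = -0.7911

-0.791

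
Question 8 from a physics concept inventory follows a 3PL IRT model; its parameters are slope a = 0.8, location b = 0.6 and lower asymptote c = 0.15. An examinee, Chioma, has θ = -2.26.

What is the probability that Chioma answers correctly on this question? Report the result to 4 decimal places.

P(θ) = c + (1 − c) · 1 / (1 + exp(−a(θ − b)))
Exponent: 0.8 × (-2.26 − 0.6) = -2.2880
1/(1 + e^{2.2880}) = 0.0921
P = 0.15 + 0.85 × 0.0921 = 0.2283

0.2283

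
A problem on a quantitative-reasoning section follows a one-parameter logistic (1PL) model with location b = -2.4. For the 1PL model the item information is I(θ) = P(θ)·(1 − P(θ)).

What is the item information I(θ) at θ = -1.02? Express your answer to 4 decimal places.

P = 1/(1+e^{-1.3800}) = 0.7990
P(1−P) = 0.7990 × 0.2010 = 0.1606
I = P(1−P) = 0.16060

0.1606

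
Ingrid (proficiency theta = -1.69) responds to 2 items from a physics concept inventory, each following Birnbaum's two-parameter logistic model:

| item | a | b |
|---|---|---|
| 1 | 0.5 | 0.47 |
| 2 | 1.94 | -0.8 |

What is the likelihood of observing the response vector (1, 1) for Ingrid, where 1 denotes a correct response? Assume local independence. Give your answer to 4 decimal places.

0.0383

P(theta) = 1 / (1 + exp(−a(theta − b)))
P_1 = 1/(1+e^{1.0800}) = 0.2535
P_2 = 1/(1+e^{1.7266}) = 0.1510
L = P_1 × P_2 = 0.2535 × 0.1510 = 0.03829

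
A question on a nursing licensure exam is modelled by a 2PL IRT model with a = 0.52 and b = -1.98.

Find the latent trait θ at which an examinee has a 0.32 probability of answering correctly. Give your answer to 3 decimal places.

P(θ) = 1 / (1 + exp(−a(θ − b)))
logit = ln(0.3200/0.6800) = -0.7538
θ = b + logit/(a) = -1.98 + (-0.7538)/0.5200 = -3.4296

-3.430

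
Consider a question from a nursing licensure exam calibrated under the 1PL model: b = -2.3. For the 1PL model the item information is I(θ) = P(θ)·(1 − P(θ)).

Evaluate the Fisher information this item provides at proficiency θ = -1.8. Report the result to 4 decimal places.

0.2350

P = 1/(1+e^{-0.5000}) = 0.6225
P(1−P) = 0.6225 × 0.3775 = 0.2350
I = P(1−P) = 0.23500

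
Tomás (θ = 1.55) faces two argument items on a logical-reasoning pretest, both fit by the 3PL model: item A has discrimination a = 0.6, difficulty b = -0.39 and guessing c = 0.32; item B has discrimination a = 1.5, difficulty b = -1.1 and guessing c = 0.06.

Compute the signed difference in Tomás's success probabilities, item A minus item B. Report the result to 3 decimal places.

P(θ) = c + (1 − c) · 1 / (1 + exp(−a(θ − b)))
P_A = 0.8382
P_B = 0.9827
P_A − P_B = -0.1445

-0.144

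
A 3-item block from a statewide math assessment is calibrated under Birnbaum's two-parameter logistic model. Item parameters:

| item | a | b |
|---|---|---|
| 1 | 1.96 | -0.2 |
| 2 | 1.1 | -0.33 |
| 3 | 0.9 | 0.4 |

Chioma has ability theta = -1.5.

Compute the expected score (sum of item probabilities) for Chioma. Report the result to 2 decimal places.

P(theta) = 1 / (1 + exp(−a(theta − b)))
P_1 = 1/(1+e^{2.5480}) = 0.0726
P_2 = 1/(1+e^{1.2870}) = 0.2164
P_3 = 1/(1+e^{1.7100}) = 0.1532
E[score] = 0.0726 + 0.2164 + 0.1532 = 0.4421

0.44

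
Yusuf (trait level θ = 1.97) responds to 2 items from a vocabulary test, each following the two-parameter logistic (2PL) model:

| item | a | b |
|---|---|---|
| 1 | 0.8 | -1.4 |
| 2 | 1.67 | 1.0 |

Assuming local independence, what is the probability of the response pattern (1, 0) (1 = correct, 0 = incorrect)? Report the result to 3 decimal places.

0.155

P(θ) = 1 / (1 + exp(−a(θ − b)))
P_1 = 1/(1+e^{-2.6960}) = 0.9368
P_2 = 1/(1+e^{-1.6199}) = 0.8348
L = P_1 × (1−P_2) = 0.9368 × 0.1652 = 0.15478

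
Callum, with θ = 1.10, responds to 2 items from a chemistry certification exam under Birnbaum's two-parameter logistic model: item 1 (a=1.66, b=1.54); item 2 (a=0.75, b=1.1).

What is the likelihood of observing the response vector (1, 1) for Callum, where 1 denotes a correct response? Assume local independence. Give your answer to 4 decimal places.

P(θ) = 1 / (1 + exp(−a(θ − b)))
P_1 = 1/(1+e^{0.7304}) = 0.3251
P_2 = 1/(1+e^{0.0000}) = 0.5000
L = P_1 × P_2 = 0.3251 × 0.5000 = 0.16255

0.1626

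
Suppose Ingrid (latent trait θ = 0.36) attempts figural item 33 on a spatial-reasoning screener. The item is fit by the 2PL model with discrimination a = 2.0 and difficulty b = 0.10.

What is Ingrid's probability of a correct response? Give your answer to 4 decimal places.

0.6271

P(θ) = 1 / (1 + exp(−a(θ − b)))
Exponent: 2.0 × (0.36 − 0.10) = 0.5200
1/(1 + e^{-0.5200}) = 0.6271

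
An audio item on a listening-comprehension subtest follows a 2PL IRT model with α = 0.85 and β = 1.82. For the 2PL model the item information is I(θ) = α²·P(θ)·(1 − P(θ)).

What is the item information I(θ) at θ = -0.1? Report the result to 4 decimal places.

0.0988

P = 1/(1+e^{1.6320}) = 0.1636
P(1−P) = 0.1636 × 0.8364 = 0.1368
I = α² × P(1−P) = 0.85² × 0.1368 = 0.09884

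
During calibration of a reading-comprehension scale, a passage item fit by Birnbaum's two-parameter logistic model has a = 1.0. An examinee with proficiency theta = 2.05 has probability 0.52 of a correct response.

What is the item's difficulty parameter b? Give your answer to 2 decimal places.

1.97

P(theta) = 1 / (1 + exp(−a(theta − b)))
logit(0.52) = ln(0.52/0.48) = 0.0800
b = theta − logit/(a) = 2.05 − 0.0800/1.0000 = 1.9700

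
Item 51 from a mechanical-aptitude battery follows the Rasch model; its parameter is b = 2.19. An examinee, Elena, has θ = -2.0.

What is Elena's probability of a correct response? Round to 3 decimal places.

P(θ) = 1 / (1 + exp(−(θ − b)))
Exponent: (-2.0 − 2.19) = -4.1900
1/(1 + e^{4.1900}) = 0.0149
P = 0.0149

0.015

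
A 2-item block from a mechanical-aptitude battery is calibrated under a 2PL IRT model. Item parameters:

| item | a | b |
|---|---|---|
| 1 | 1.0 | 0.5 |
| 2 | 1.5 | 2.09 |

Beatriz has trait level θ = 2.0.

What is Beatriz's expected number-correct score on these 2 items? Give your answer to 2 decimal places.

1.28

P(θ) = 1 / (1 + exp(−a(θ − b)))
P_1 = 1/(1+e^{-1.5000}) = 0.8176
P_2 = 1/(1+e^{0.1350}) = 0.4663
E[score] = 0.8176 + 0.4663 = 1.2839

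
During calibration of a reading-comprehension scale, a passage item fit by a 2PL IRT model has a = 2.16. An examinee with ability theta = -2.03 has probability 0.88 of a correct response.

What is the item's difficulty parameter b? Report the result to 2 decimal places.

-2.95

P(theta) = 1 / (1 + exp(−a(theta − b)))
logit(0.88) = ln(0.88/0.12) = 1.9924
b = theta − logit/(a) = -2.03 − 1.9924/2.1600 = -2.9524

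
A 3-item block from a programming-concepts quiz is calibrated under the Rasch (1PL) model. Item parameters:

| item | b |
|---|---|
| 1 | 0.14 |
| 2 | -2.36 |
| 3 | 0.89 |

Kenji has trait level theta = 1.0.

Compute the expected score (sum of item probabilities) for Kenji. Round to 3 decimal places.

2.197

P(theta) = 1 / (1 + exp(−(theta − b)))
P_1 = 1/(1+e^{-0.8600}) = 0.7027
P_2 = 1/(1+e^{-3.3600}) = 0.9664
P_3 = 1/(1+e^{-0.1100}) = 0.5275
E[score] = 0.7027 + 0.9664 + 0.5275 = 2.1966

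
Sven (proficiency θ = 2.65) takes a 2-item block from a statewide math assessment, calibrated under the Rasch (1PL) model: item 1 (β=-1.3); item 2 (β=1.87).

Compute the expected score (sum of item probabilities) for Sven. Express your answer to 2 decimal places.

P(θ) = 1 / (1 + exp(−(θ − β)))
P_1 = 1/(1+e^{-3.9500}) = 0.9811
P_2 = 1/(1+e^{-0.7800}) = 0.6857
E[score] = 0.9811 + 0.6857 = 1.6668

1.67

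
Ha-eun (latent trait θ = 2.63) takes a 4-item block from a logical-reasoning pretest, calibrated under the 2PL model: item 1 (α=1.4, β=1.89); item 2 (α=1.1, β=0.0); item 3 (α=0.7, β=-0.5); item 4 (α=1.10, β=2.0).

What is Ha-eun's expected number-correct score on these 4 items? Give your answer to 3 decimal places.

3.252

P(θ) = 1 / (1 + exp(−α(θ − β)))
P_1 = 1/(1+e^{-1.0360}) = 0.7381
P_2 = 1/(1+e^{-2.8930}) = 0.9475
P_3 = 1/(1+e^{-2.1910}) = 0.8994
P_4 = 1/(1+e^{-0.6930}) = 0.6666
E[score] = 0.7381 + 0.9475 + 0.8994 + 0.6666 = 3.2516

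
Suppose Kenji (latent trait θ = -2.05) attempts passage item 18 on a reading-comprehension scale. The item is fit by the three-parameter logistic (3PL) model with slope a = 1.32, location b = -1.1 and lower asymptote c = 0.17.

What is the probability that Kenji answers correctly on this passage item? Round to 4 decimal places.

P(θ) = c + (1 − c) · 1 / (1 + exp(−a(θ − b)))
Exponent: 1.32 × (-2.05 − (-1.1)) = -1.2540
1/(1 + e^{1.2540}) = 0.2220
P = 0.17 + 0.83 × 0.2220 = 0.3543

0.3543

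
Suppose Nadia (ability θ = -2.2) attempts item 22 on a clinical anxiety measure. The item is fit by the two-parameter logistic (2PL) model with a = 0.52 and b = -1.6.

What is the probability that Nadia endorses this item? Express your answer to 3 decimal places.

0.423

P(θ) = 1 / (1 + exp(−a(θ − b)))
Exponent: 0.52 × (-2.2 − (-1.6)) = -0.3120
1/(1 + e^{0.3120}) = 0.4226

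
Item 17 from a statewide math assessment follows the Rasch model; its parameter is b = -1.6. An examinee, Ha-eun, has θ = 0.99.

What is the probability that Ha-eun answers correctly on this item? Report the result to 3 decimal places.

0.930

P(θ) = 1 / (1 + exp(−(θ − b)))
Exponent: (0.99 − (-1.6)) = 2.5900
1/(1 + e^{-2.5900}) = 0.9302
P = 0.9302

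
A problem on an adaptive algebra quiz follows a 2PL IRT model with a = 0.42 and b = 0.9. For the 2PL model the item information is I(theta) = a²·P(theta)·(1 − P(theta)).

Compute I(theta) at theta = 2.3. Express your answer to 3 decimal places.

P = 1/(1+e^{-0.5880}) = 0.6429
P(1−P) = 0.6429 × 0.3571 = 0.2296
I = a² × P(1−P) = 0.42² × 0.2296 = 0.04050

0.040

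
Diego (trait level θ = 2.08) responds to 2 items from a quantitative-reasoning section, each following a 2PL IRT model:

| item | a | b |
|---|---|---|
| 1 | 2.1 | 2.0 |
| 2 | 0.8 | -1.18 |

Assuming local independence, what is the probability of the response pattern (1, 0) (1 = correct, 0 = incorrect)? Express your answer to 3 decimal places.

0.037

P(θ) = 1 / (1 + exp(−a(θ − b)))
P_1 = 1/(1+e^{-0.1680}) = 0.5419
P_2 = 1/(1+e^{-2.6080}) = 0.9314
L = P_1 × (1−P_2) = 0.5419 × 0.0686 = 0.03719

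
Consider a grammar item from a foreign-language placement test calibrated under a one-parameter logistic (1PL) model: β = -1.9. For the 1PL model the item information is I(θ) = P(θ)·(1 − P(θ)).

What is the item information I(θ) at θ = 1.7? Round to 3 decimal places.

P = 1/(1+e^{-3.6000}) = 0.9734
P(1−P) = 0.9734 × 0.0266 = 0.0259
I = P(1−P) = 0.02589

0.026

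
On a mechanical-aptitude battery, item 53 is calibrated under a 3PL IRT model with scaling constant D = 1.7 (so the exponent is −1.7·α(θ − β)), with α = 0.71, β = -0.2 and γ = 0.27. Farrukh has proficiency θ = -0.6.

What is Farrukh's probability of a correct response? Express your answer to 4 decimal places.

P(θ) = γ + (1 − γ) · 1 / (1 + exp(−D·α(θ − β)))
Exponent: 1.7 × 0.71 × (-0.6 − (-0.2)) = -0.4828
1/(1 + e^{0.4828}) = 0.3816
P = 0.27 + 0.73 × 0.3816 = 0.5486

0.5486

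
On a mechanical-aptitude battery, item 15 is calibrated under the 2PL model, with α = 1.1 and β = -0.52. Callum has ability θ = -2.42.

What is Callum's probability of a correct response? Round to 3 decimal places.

P(θ) = 1 / (1 + exp(−α(θ − β)))
Exponent: 1.1 × (-2.42 − (-0.52)) = -2.0900
1/(1 + e^{2.0900}) = 0.1101

0.110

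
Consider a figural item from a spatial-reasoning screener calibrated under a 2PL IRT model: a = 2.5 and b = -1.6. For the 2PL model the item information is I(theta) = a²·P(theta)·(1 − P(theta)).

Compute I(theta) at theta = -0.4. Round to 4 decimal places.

0.2824

P = 1/(1+e^{-3.0000}) = 0.9526
P(1−P) = 0.9526 × 0.0474 = 0.0452
I = a² × P(1−P) = 2.5² × 0.0452 = 0.28235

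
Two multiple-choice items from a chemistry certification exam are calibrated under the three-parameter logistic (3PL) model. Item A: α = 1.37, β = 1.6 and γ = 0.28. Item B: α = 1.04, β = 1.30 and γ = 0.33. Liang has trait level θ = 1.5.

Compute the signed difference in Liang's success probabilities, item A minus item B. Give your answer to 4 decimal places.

-0.0843

P(θ) = γ + (1 − γ) · 1 / (1 + exp(−α(θ − β)))
P_A = 0.6154
P_B = 0.6997
P_A − P_B = -0.0843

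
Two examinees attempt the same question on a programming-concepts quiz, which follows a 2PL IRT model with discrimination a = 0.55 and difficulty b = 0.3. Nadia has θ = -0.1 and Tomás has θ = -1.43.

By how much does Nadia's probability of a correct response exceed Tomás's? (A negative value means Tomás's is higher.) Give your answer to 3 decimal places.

P(θ) = 1 / (1 + exp(−a(θ − b)))
P(Nadia) = 0.4452  [exponent -0.2200]
P(Tomás) = 0.2786  [exponent -0.9515]
Difference = 0.4452 − 0.2786 = 0.1666

0.167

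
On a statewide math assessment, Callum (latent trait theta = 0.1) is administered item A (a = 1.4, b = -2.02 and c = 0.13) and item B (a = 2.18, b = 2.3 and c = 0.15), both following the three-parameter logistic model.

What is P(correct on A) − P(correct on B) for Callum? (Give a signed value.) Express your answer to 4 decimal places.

P(theta) = c + (1 − c) · 1 / (1 + exp(−a(theta − b)))
P_A = 0.9575
P_B = 0.1570
P_A − P_B = 0.8005

0.8005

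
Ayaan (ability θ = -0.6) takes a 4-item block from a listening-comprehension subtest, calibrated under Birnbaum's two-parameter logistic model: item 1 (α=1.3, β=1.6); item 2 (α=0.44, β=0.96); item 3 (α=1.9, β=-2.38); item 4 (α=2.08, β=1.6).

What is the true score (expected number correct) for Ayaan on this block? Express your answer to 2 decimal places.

P(θ) = 1 / (1 + exp(−α(θ − β)))
P_1 = 1/(1+e^{2.8600}) = 0.0542
P_2 = 1/(1+e^{0.6864}) = 0.3348
P_3 = 1/(1+e^{-3.3820}) = 0.9671
P_4 = 1/(1+e^{4.5760}) = 0.0102
E[score] = 0.0542 + 0.3348 + 0.9671 + 0.0102 = 1.3663

1.37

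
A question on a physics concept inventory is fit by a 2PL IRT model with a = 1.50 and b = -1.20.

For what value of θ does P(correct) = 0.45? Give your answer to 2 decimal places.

-1.33

P(θ) = 1 / (1 + exp(−a(θ − b)))
logit = ln(0.4500/0.5500) = -0.2007
θ = b + logit/(a) = -1.20 + (-0.2007)/1.5000 = -1.3338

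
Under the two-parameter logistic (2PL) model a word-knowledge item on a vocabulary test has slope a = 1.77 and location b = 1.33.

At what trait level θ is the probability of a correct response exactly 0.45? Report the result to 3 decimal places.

1.217

P(θ) = 1 / (1 + exp(−a(θ − b)))
logit = ln(0.4500/0.5500) = -0.2007
θ = b + logit/(a) = 1.33 + (-0.2007)/1.7700 = 1.2166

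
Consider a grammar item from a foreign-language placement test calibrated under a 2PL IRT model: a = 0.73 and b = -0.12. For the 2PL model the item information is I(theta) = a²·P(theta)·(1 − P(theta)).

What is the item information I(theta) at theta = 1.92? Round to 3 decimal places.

0.080

P = 1/(1+e^{-1.4892}) = 0.8160
P(1−P) = 0.8160 × 0.1840 = 0.1502
I = a² × P(1−P) = 0.73² × 0.1502 = 0.08003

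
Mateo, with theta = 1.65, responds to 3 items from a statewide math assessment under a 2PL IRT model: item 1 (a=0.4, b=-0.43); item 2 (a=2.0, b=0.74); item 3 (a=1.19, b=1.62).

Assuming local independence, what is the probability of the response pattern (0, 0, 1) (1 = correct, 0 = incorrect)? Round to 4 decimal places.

0.0215

P(theta) = 1 / (1 + exp(−a(theta − b)))
P_1 = 1/(1+e^{-0.8320}) = 0.6968
P_2 = 1/(1+e^{-1.8200}) = 0.8606
P_3 = 1/(1+e^{-0.0357}) = 0.5089
L = (1−P_1) × (1−P_2) × P_3 = 0.3032 × 0.1394 × 0.5089 = 0.02152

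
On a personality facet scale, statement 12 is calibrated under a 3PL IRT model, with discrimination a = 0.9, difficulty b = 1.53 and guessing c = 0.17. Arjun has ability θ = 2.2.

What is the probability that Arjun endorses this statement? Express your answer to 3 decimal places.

P(θ) = c + (1 − c) · 1 / (1 + exp(−a(θ − b)))
Exponent: 0.9 × (2.2 − 1.53) = 0.6030
1/(1 + e^{-0.6030}) = 0.6463
P = 0.17 + 0.83 × 0.6463 = 0.7065

0.706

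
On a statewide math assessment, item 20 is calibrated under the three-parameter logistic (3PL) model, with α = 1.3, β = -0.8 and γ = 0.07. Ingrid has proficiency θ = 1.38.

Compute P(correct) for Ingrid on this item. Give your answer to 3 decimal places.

P(θ) = γ + (1 − γ) · 1 / (1 + exp(−α(θ − β)))
Exponent: 1.3 × (1.38 − (-0.8)) = 2.8340
1/(1 + e^{-2.8340}) = 0.9445
P = 0.07 + 0.93 × 0.9445 = 0.9484

0.948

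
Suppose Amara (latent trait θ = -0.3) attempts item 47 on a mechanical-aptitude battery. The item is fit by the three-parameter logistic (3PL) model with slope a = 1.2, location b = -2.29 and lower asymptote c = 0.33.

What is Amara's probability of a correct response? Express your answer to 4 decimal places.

0.9437

P(θ) = c + (1 − c) · 1 / (1 + exp(−a(θ − b)))
Exponent: 1.2 × (-0.3 − (-2.29)) = 2.3880
1/(1 + e^{-2.3880}) = 0.9159
P = 0.33 + 0.67 × 0.9159 = 0.9437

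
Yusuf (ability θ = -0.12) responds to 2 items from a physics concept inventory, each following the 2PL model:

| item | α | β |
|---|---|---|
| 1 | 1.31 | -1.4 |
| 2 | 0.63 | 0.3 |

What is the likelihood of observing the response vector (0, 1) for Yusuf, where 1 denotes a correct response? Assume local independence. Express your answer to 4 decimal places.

P(θ) = 1 / (1 + exp(−α(θ − β)))
P_1 = 1/(1+e^{-1.6768}) = 0.8425
P_2 = 1/(1+e^{0.2646}) = 0.4342
L = (1−P_1) × P_2 = 0.1575 × 0.4342 = 0.06840

0.0684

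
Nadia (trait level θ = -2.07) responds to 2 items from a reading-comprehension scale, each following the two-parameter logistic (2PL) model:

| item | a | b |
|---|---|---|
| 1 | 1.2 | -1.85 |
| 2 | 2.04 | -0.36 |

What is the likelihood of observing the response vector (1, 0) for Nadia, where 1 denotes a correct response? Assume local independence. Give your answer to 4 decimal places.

0.4215

P(θ) = 1 / (1 + exp(−a(θ − b)))
P_1 = 1/(1+e^{0.2640}) = 0.4344
P_2 = 1/(1+e^{3.4884}) = 0.0296
L = P_1 × (1−P_2) = 0.4344 × 0.9704 = 0.42150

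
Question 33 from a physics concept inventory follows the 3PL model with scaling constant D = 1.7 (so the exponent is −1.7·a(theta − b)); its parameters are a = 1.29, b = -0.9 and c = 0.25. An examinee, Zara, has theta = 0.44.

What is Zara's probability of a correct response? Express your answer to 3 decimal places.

P(theta) = c + (1 − c) · 1 / (1 + exp(−D·a(theta − b)))
Exponent: 1.7 × 1.29 × (0.44 − (-0.9)) = 2.9386
1/(1 + e^{-2.9386}) = 0.9497
P = 0.25 + 0.75 × 0.9497 = 0.9623

0.962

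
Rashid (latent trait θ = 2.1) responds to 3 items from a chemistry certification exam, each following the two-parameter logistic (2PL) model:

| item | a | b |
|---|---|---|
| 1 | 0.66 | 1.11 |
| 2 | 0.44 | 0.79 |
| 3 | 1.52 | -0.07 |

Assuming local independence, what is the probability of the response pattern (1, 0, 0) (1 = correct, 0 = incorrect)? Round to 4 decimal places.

P(θ) = 1 / (1 + exp(−a(θ − b)))
P_1 = 1/(1+e^{-0.6534}) = 0.6578
P_2 = 1/(1+e^{-0.5764}) = 0.6402
P_3 = 1/(1+e^{-3.2984}) = 0.9644
L = P_1 × (1−P_2) × (1−P_3) = 0.6578 × 0.3598 × 0.0356 = 0.00843

0.0084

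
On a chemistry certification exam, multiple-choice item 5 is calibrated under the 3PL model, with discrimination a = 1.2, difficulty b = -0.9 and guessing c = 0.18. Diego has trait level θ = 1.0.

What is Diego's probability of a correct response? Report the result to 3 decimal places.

P(θ) = c + (1 − c) · 1 / (1 + exp(−a(θ − b)))
Exponent: 1.2 × (1.0 − (-0.9)) = 2.2800
1/(1 + e^{-2.2800}) = 0.9072
P = 0.18 + 0.82 × 0.9072 = 0.9239

0.924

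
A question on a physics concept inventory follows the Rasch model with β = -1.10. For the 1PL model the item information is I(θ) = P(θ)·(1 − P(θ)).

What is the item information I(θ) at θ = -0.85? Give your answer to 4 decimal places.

0.2461

P = 1/(1+e^{-0.2500}) = 0.5622
P(1−P) = 0.5622 × 0.4378 = 0.2461
I = P(1−P) = 0.24613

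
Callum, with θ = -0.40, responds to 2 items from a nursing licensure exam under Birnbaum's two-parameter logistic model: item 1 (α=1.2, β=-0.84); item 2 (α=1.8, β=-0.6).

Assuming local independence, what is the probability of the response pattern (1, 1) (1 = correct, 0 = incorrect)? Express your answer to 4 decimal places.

P(θ) = 1 / (1 + exp(−α(θ − β)))
P_1 = 1/(1+e^{-0.5280}) = 0.6290
P_2 = 1/(1+e^{-0.3600}) = 0.5890
L = P_1 × P_2 = 0.6290 × 0.5890 = 0.37052

0.3705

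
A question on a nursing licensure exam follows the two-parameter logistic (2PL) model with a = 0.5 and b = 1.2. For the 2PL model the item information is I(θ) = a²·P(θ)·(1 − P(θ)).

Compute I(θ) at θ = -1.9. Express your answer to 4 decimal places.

P = 1/(1+e^{1.5500}) = 0.1751
P(1−P) = 0.1751 × 0.8249 = 0.1444
I = a² × P(1−P) = 0.5² × 0.1444 = 0.03611

0.0361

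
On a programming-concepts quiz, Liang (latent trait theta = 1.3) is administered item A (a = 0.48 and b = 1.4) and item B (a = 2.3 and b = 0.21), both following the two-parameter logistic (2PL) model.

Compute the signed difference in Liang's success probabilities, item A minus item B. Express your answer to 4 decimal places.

-0.4366

P(theta) = 1 / (1 + exp(−a(theta − b)))
P_A = 0.4880
P_B = 0.9246
P_A − P_B = -0.4366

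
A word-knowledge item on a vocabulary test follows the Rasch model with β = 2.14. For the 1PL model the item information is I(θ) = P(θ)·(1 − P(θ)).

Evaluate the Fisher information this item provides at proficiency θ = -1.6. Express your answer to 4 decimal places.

P = 1/(1+e^{3.7400}) = 0.0232
P(1−P) = 0.0232 × 0.9768 = 0.0227
I = P(1−P) = 0.02266

0.0227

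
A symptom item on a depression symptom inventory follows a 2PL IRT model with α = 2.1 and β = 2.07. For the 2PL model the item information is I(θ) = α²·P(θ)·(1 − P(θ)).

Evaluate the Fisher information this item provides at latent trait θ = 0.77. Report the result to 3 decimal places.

P = 1/(1+e^{2.7300}) = 0.0612
P(1−P) = 0.0612 × 0.9388 = 0.0575
I = α² × P(1−P) = 2.1² × 0.0575 = 0.25348

0.253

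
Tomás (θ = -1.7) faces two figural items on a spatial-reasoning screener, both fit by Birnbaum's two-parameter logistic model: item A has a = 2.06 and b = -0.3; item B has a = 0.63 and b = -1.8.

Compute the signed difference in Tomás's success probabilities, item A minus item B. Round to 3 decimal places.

P(θ) = 1 / (1 + exp(−a(θ − b)))
P_A = 0.0530
P_B = 0.5157
P_A − P_B = -0.4628

-0.463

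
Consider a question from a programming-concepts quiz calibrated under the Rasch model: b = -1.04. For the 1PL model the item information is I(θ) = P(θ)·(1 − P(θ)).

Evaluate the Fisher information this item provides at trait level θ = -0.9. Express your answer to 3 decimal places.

P = 1/(1+e^{-0.1400}) = 0.5349
P(1−P) = 0.5349 × 0.4651 = 0.2488
I = P(1−P) = 0.24878

0.249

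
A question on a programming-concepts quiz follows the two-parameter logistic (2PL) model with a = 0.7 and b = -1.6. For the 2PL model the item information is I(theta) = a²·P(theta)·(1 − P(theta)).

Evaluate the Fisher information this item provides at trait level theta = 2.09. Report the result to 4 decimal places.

P = 1/(1+e^{-2.5830}) = 0.9298
P(1−P) = 0.9298 × 0.0702 = 0.0653
I = a² × P(1−P) = 0.7² × 0.0653 = 0.03200

0.0320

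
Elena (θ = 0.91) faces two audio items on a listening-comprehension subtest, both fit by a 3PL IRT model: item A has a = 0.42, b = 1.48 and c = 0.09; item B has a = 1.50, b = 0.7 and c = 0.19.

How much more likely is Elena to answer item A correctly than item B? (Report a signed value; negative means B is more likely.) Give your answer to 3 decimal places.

P(θ) = c + (1 − c) · 1 / (1 + exp(−a(θ − b)))
P_A = 0.4908
P_B = 0.6583
P_A − P_B = -0.1675

-0.167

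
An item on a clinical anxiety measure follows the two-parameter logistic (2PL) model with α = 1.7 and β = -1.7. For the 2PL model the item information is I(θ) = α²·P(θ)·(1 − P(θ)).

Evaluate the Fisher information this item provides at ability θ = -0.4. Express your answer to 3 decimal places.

0.257

P = 1/(1+e^{-2.2100}) = 0.9011
P(1−P) = 0.9011 × 0.0989 = 0.0891
I = α² × P(1−P) = 1.7² × 0.0891 = 0.25745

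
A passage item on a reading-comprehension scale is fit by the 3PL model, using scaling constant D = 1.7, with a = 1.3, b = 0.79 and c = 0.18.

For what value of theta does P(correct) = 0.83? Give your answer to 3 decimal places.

P(theta) = c + (1 − c) · 1 / (1 + exp(−D·a(theta − b)))
Remove guessing floor: (0.83 − 0.18)/(1 − 0.18) = 0.7927
logit = ln(0.7927/0.2073) = 1.3412
theta = b + logit/(1.7·a) = 0.79 + 1.3412/2.2100 = 1.3969

1.397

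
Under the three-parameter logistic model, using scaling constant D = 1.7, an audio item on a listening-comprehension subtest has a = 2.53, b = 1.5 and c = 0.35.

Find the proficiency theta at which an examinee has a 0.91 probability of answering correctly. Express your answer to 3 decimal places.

1.925

P(theta) = c + (1 − c) · 1 / (1 + exp(−D·a(theta − b)))
Remove guessing floor: (0.91 − 0.35)/(1 − 0.35) = 0.8615
logit = ln(0.8615/0.1385) = 1.8281
theta = b + logit/(1.7·a) = 1.5 + 1.8281/4.3010 = 1.9250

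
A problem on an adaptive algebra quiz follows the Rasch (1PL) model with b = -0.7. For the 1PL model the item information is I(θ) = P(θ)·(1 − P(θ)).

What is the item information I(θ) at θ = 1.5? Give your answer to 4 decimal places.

P = 1/(1+e^{-2.2000}) = 0.9002
P(1−P) = 0.9002 × 0.0998 = 0.0898
I = P(1−P) = 0.08980

0.0898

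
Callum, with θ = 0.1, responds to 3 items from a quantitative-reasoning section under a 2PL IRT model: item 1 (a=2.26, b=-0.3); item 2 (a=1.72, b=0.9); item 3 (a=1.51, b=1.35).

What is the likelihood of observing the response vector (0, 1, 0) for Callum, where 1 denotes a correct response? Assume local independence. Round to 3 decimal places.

0.050

P(θ) = 1 / (1 + exp(−a(θ − b)))
P_1 = 1/(1+e^{-0.9040}) = 0.7118
P_2 = 1/(1+e^{1.3760}) = 0.2017
P_3 = 1/(1+e^{1.8875}) = 0.1315
L = (1−P_1) × P_2 × (1−P_3) = 0.2882 × 0.2017 × 0.8685 = 0.05048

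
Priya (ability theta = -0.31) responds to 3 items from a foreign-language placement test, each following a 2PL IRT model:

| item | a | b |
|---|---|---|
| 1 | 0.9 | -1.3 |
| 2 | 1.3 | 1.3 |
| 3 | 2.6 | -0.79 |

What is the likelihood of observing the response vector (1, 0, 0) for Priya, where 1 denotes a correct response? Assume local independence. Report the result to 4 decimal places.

P(theta) = 1 / (1 + exp(−a(theta − b)))
P_1 = 1/(1+e^{-0.8910}) = 0.7091
P_2 = 1/(1+e^{2.0930}) = 0.1098
P_3 = 1/(1+e^{-1.2480}) = 0.7770
L = P_1 × (1−P_2) × (1−P_3) = 0.7091 × 0.8902 × 0.2230 = 0.14080

0.1408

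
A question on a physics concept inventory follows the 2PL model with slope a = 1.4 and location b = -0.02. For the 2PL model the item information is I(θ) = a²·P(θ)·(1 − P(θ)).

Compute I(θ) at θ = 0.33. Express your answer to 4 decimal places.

0.4617

P = 1/(1+e^{-0.4900}) = 0.6201
P(1−P) = 0.6201 × 0.3799 = 0.2356
I = a² × P(1−P) = 1.4² × 0.2356 = 0.46173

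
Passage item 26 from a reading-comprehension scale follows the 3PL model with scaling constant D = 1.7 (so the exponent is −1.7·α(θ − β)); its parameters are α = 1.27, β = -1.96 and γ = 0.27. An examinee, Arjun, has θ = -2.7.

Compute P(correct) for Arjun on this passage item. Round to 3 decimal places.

0.393

P(θ) = γ + (1 − γ) · 1 / (1 + exp(−D·α(θ − β)))
Exponent: 1.7 × 1.27 × (-2.7 − (-1.96)) = -1.5977
1/(1 + e^{1.5977}) = 0.1683
P = 0.27 + 0.73 × 0.1683 = 0.3929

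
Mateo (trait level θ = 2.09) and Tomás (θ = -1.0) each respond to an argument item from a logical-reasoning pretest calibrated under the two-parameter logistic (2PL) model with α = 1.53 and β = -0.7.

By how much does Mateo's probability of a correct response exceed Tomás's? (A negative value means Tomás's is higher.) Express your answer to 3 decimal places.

P(θ) = 1 / (1 + exp(−α(θ − β)))
P(Mateo) = 0.9862  [exponent 4.2687]
P(Tomás) = 0.3872  [exponent -0.4590]
Difference = 0.9862 − 0.3872 = 0.5990

0.599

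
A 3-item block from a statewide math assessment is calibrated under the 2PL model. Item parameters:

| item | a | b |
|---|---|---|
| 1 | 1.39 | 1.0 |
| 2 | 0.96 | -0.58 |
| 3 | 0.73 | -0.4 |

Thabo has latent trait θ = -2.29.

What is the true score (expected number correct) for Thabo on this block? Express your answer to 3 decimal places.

0.374

P(θ) = 1 / (1 + exp(−a(θ − b)))
P_1 = 1/(1+e^{4.5731}) = 0.0102
P_2 = 1/(1+e^{1.6416}) = 0.1622
P_3 = 1/(1+e^{1.3797}) = 0.2011
E[score] = 0.0102 + 0.1622 + 0.2011 = 0.3735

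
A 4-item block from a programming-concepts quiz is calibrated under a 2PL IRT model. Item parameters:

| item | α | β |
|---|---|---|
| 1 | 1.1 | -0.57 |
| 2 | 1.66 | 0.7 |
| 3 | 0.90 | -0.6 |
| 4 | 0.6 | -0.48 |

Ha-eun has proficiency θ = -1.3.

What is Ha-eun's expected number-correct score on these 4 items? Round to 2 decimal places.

1.07

P(θ) = 1 / (1 + exp(−α(θ − β)))
P_1 = 1/(1+e^{0.8030}) = 0.3094
P_2 = 1/(1+e^{3.3200}) = 0.0349
P_3 = 1/(1+e^{0.6300}) = 0.3475
P_4 = 1/(1+e^{0.4920}) = 0.3794
E[score] = 0.3094 + 0.0349 + 0.3475 + 0.3794 = 1.0712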